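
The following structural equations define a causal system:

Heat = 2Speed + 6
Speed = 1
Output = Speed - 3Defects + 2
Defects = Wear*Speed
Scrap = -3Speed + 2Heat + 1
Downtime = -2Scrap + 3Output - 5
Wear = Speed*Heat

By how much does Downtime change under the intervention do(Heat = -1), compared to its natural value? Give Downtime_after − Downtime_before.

117

Under do(Heat=-1), the mechanism Heat = 2Speed + 6 is discarded; Heat is fixed at -1.
Wear = Speed*Heat  [with Speed=1, Heat=-1]  = -1
Defects = Wear*Speed  [with Wear=-1, Speed=1]  = -1
Scrap = -3Speed + 2Heat + 1  [with Speed=1, Heat=-1]  = -4
Output = Speed - 3Defects + 2  [with Speed=1, Defects=-1]  = 6
Downtime = -2Scrap + 3Output - 5  [with Scrap=-4, Output=6]  = 21
Without intervention: Heat = 2Speed + 6  [with Speed=1]  = 8; Wear = Speed*Heat  [with Speed=1, Heat=8]  = 8; Defects = Wear*Speed  [with Wear=8, Speed=1]  = 8; Scrap = -3Speed + 2Heat + 1  [with Speed=1, Heat=8]  = 14; Output = Speed - 3Defects + 2  [with Speed=1, Defects=8]  = -21; Downtime = -2Scrap + 3Output - 5  [with Scrap=14, Output=-21]  = -96.
Change = 21 − (-96) = 117.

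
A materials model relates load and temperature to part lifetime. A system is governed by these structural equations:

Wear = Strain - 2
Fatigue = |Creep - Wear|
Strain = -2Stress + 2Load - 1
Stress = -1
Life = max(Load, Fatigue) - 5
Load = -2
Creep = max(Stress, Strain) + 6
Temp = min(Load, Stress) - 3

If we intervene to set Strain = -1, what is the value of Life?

3

The intervention breaks the incoming arrows to Strain: Strain = -2Stress + 2Load - 1 no longer applies, and Strain = -1.
Creep = max(Stress, Strain) + 6  [with Stress=-1, Strain=-1]  = 5
Wear = Strain - 2  [with Strain=-1]  = -3
Fatigue = |Creep - Wear|  [with Creep=5, Wear=-3]  = 8
Life = max(Load, Fatigue) - 5  [with Load=-2, Fatigue=8]  = 3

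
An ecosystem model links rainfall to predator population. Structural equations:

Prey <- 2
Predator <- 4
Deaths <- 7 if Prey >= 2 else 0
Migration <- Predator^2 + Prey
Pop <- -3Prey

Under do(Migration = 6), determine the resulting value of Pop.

-6

Intervening sets Migration = 6 and removes its equation (Migration <- Predator^2 + Prey).
No directed path runs from Migration to Pop, so Pop keeps its natural value.
Pop = -3Prey  [with Prey=2]  = -6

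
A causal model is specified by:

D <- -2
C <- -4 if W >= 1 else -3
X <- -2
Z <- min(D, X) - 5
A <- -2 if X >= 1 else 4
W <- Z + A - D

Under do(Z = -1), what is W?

5

do(Z=-1) replaces the equation Z <- min(D, X) - 5 with the constant Z = -1.
A = -2 if X >= 1 else 4  [with X=-2]  = 4
W = Z + A - D  [with Z=-1, A=4, D=-2]  = 5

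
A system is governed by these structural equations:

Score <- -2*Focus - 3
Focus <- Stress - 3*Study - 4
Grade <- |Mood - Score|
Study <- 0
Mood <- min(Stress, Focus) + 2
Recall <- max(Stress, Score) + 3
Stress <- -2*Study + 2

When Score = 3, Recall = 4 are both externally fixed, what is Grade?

3

Setting Score = 3, Recall = 4 by intervention discards those variables' equations.
Stress = -2*Study + 2  [with Study=0]  = 2
Focus = Stress - 3*Study - 4  [with Stress=2, Study=0]  = -2
Mood = min(Stress, Focus) + 2  [with Stress=2, Focus=-2]  = 0
Grade = |Mood - Score|  [with Mood=0, Score=3]  = 3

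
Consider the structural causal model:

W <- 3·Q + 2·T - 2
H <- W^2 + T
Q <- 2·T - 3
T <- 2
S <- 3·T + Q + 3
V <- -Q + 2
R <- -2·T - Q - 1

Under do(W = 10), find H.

do(W=10) replaces the equation W <- 3·Q + 2·T - 2 with the constant W = 10.
H = W^2 + T  [with W=10, T=2]  = 102

102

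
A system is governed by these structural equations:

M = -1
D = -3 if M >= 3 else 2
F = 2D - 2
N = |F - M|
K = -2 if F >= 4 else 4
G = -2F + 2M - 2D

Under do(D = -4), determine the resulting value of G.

26

Under do(D=-4), the mechanism D = -3 if M >= 3 else 2 is discarded; D is fixed at -4.
F = 2D - 2  [with D=-4]  = -10
G = -2F + 2M - 2D  [with F=-10, M=-1, D=-4]  = 26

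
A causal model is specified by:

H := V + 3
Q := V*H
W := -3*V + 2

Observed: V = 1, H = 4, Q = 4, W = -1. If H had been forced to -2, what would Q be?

The intervention breaks the incoming arrows to H: H := V + 3 no longer applies, and H = -2.
Q = V*H  [with V=1, H=-2]  = -2

-2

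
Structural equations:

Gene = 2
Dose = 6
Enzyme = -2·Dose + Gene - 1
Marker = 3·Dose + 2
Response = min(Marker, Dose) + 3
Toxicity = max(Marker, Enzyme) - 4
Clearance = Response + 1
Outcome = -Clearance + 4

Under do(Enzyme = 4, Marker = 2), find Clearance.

Under do(Enzyme = 4, Marker = 2), each intervened variable's structural equation is replaced by its fixed value.
Response = min(Marker, Dose) + 3  [with Marker=2, Dose=6]  = 5
Clearance = Response + 1  [with Response=5]  = 6

6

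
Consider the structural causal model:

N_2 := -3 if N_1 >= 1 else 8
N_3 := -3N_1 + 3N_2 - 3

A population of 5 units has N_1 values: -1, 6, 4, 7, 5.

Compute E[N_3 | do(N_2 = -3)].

Under do(N_2=-3), N_2's equation is replaced by N_2=-3 for every unit. Per-unit N_3: -9, -30, -24, -33, -27. Mean = -24.6.

-24.6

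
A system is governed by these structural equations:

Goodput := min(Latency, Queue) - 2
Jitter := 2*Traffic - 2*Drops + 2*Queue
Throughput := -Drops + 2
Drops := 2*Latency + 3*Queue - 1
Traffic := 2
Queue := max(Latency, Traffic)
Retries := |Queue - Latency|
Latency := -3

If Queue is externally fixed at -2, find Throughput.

The intervention breaks the incoming arrows to Queue: Queue := max(Latency, Traffic) no longer applies, and Queue = -2.
Drops = 2*Latency + 3*Queue - 1  [with Latency=-3, Queue=-2]  = -13
Throughput = -Drops + 2  [with Drops=-13]  = 15

15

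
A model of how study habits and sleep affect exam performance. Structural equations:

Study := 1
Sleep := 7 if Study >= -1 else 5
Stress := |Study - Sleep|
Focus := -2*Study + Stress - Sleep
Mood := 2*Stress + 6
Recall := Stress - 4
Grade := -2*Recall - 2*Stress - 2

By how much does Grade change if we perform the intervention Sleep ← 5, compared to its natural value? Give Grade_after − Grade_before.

8

Under do(Sleep=5), the mechanism Sleep := 7 if Study >= -1 else 5 is discarded; Sleep is fixed at 5.
Stress = |Study - Sleep|  [with Study=1, Sleep=5]  = 4
Recall = Stress - 4  [with Stress=4]  = 0
Grade = -2*Recall - 2*Stress - 2  [with Recall=0, Stress=4]  = -10
Without intervention: Sleep = 7 if Study >= -1 else 5  [with Study=1]  = 7; Stress = |Study - Sleep|  [with Study=1, Sleep=7]  = 6; Recall = Stress - 4  [with Stress=6]  = 2; Grade = -2*Recall - 2*Stress - 2  [with Recall=2, Stress=6]  = -18.
Change = -10 − (-18) = 8.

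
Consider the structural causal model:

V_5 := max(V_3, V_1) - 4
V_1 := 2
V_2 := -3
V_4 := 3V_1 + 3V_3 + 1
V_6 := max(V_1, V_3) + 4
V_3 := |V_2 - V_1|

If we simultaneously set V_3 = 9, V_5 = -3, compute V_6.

13

Setting V_3 = 9, V_5 = -3 by intervention discards those variables' equations.
V_6 = max(V_1, V_3) + 4  [with V_1=2, V_3=9]  = 13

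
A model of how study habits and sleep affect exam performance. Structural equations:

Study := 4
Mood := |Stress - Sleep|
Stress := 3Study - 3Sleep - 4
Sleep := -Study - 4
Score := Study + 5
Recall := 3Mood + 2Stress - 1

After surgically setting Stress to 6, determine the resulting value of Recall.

53

The intervention breaks the incoming arrows to Stress: Stress := 3Study - 3Sleep - 4 no longer applies, and Stress = 6.
Sleep = -Study - 4  [with Study=4]  = -8
Mood = |Stress - Sleep|  [with Stress=6, Sleep=-8]  = 14
Recall = 3Mood + 2Stress - 1  [with Mood=14, Stress=6]  = 53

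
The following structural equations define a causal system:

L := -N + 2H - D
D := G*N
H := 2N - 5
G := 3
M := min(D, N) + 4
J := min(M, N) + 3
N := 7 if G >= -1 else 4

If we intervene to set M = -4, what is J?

-1

The intervention breaks the incoming arrows to M: M := min(D, N) + 4 no longer applies, and M = -4.
N = 7 if G >= -1 else 4  [with G=3]  = 7
J = min(M, N) + 3  [with M=-4, N=7]  = -1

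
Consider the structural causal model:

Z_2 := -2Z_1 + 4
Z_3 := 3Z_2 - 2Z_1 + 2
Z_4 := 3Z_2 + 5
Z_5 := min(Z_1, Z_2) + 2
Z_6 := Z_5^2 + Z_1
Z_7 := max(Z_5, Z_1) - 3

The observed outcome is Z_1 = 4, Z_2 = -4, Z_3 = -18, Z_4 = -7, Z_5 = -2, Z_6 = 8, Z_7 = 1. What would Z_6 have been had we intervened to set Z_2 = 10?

Under do(Z_2=10), the mechanism Z_2 := -2Z_1 + 4 is discarded; Z_2 is fixed at 10.
Z_5 = min(Z_1, Z_2) + 2  [with Z_1=4, Z_2=10]  = 6
Z_6 = Z_5^2 + Z_1  [with Z_5=6, Z_1=4]  = 40

40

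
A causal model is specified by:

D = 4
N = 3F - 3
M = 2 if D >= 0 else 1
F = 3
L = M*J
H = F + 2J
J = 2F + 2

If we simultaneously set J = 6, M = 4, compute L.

Under do(J = 6, M = 4), each intervened variable's structural equation is replaced by its fixed value.
L = M*J  [with M=4, J=6]  = 24

24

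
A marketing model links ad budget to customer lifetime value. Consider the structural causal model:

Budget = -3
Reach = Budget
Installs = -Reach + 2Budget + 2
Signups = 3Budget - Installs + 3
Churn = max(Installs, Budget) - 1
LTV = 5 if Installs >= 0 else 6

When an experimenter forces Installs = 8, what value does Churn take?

7

do(Installs=8) replaces the equation Installs = -Reach + 2Budget + 2 with the constant Installs = 8.
Churn = max(Installs, Budget) - 1  [with Installs=8, Budget=-3]  = 7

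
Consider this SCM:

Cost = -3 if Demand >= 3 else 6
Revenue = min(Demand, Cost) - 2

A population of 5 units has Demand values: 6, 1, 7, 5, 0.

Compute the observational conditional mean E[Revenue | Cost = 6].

-1.5

Observing Cost=6 restricts to units where Cost's equation naturally yields 6: Demand ∈ {1, 0}. In that subpopulation Revenue = -1, -2, mean -1.5.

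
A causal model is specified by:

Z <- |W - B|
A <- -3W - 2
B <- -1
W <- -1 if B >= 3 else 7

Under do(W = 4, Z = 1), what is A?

The joint intervention fixes W = 4, Z = 1, removing each variable's own equation.
A = -3W - 2  [with W=4]  = -14

-14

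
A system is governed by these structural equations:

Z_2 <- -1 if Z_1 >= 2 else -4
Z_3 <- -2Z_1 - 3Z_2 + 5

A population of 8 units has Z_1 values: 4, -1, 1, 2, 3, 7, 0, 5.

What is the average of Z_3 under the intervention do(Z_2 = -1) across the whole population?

2.75

Every unit gets Z_2=-1 under the intervention. Z_3 values become 0, 10, 6, 4, 2, -6, 8, -2; E[Z_3|do(Z_2=-1)] = 2.75.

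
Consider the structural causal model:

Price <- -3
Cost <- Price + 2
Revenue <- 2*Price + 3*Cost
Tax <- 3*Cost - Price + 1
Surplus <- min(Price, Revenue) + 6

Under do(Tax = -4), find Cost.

The intervention breaks the incoming arrows to Tax: Tax <- 3*Cost - Price + 1 no longer applies, and Tax = -4.
Since Cost is not a descendant of the intervened variable, it is unaffected.
Cost = Price + 2  [with Price=-3]  = -1

-1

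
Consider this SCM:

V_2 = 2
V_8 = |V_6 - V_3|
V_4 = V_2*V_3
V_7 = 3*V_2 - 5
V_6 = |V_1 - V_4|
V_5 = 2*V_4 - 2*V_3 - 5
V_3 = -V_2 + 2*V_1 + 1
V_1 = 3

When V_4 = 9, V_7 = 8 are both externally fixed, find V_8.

1

Setting V_4 = 9, V_7 = 8 by intervention discards those variables' equations.
V_3 = -V_2 + 2*V_1 + 1  [with V_2=2, V_1=3]  = 5
V_6 = |V_1 - V_4|  [with V_1=3, V_4=9]  = 6
V_8 = |V_6 - V_3|  [with V_6=6, V_3=5]  = 1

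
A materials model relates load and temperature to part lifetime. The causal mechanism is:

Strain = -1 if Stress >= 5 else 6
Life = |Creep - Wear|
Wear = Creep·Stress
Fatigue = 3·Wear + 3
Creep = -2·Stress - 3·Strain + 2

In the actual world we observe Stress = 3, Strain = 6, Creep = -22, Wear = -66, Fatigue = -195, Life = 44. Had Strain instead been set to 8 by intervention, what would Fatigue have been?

do(Strain=8) replaces the equation Strain = -1 if Stress >= 5 else 6 with the constant Strain = 8.
Creep = -2·Stress - 3·Strain + 2  [with Stress=3, Strain=8]  = -28
Wear = Creep·Stress  [with Creep=-28, Stress=3]  = -84
Fatigue = 3·Wear + 3  [with Wear=-84]  = -249

-249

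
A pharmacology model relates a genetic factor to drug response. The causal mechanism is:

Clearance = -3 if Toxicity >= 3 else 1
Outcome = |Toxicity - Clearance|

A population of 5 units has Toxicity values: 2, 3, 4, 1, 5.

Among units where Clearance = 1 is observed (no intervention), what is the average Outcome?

0.5

Conditioning on Clearance=1 selects the 2 unit(s) with Toxicity ∈ {2, 1}. Their Outcome values: 1, 0. Mean = 0.5.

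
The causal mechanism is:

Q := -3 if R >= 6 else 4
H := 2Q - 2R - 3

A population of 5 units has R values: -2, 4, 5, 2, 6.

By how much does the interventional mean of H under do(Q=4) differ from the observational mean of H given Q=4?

do(Q=4) breaks Q's dependence on R. With Q=4 fixed, H across the units is 9, -3, -5, 1, -7, mean -1.
E[H|Q=4] averages over only the 4 units with Q=4 (R = -2, 4, 5, 2): H = 9, -3, -5, 1, mean 0.5.
Difference = -1 − 0.5 = -1.5.

-1.5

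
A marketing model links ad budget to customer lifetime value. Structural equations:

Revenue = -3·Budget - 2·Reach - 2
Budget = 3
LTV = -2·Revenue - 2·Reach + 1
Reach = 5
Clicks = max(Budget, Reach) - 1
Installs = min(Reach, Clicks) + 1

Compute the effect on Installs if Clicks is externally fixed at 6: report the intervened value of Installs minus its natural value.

1

The intervention breaks the incoming arrows to Clicks: Clicks = max(Budget, Reach) - 1 no longer applies, and Clicks = 6.
Installs = min(Reach, Clicks) + 1  [with Reach=5, Clicks=6]  = 6
Without intervention: Clicks = max(Budget, Reach) - 1  [with Budget=3, Reach=5]  = 4; Installs = min(Reach, Clicks) + 1  [with Reach=5, Clicks=4]  = 5.
Change = 6 − 5 = 1.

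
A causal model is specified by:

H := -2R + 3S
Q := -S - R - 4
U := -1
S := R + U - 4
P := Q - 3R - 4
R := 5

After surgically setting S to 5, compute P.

do(S=5) replaces the equation S := R + U - 4 with the constant S = 5.
Q = -S - R - 4  [with S=5, R=5]  = -14
P = Q - 3R - 4  [with Q=-14, R=5]  = -33

-33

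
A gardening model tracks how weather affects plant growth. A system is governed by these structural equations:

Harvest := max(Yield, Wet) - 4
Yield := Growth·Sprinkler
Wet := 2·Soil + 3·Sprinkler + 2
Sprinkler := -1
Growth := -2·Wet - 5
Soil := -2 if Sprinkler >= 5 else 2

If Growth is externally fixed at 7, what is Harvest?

-1

Under do(Growth=7), the mechanism Growth := -2·Wet - 5 is discarded; Growth is fixed at 7.
Soil = -2 if Sprinkler >= 5 else 2  [with Sprinkler=-1]  = 2
Wet = 2·Soil + 3·Sprinkler + 2  [with Soil=2, Sprinkler=-1]  = 3
Yield = Growth·Sprinkler  [with Growth=7, Sprinkler=-1]  = -7
Harvest = max(Yield, Wet) - 4  [with Yield=-7, Wet=3]  = -1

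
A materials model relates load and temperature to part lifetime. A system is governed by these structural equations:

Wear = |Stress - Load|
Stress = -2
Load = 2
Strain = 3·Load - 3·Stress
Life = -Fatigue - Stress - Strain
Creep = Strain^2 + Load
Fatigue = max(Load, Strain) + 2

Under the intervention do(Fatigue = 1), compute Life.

-11

Intervening sets Fatigue = 1 and removes its equation (Fatigue = max(Load, Strain) + 2).
Strain = 3·Load - 3·Stress  [with Load=2, Stress=-2]  = 12
Life = -Fatigue - Stress - Strain  [with Fatigue=1, Stress=-2, Strain=12]  = -11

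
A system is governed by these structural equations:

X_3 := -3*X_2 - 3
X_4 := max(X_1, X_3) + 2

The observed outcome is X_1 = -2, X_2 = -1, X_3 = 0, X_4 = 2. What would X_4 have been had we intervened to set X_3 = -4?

0

The intervention breaks the incoming arrows to X_3: X_3 := -3*X_2 - 3 no longer applies, and X_3 = -4.
X_4 = max(X_1, X_3) + 2  [with X_1=-2, X_3=-4]  = 0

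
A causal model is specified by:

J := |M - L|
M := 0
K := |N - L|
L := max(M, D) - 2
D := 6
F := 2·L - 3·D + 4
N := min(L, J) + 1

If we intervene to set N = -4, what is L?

do(N=-4) replaces the equation N := min(L, J) + 1 with the constant N = -4.
L is not downstream of the intervention, so its value is determined by the original equations.
L = max(M, D) - 2  [with M=0, D=6]  = 4

4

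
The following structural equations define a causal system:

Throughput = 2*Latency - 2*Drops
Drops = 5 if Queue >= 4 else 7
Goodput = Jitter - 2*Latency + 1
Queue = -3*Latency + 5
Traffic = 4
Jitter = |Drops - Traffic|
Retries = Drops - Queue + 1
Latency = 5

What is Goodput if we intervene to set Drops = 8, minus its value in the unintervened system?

1

do(Drops=8) replaces the equation Drops = 5 if Queue >= 4 else 7 with the constant Drops = 8.
Jitter = |Drops - Traffic|  [with Drops=8, Traffic=4]  = 4
Goodput = Jitter - 2*Latency + 1  [with Jitter=4, Latency=5]  = -5
Without intervention: Queue = -3*Latency + 5  [with Latency=5]  = -10; Drops = 5 if Queue >= 4 else 7  [with Queue=-10]  = 7; Jitter = |Drops - Traffic|  [with Drops=7, Traffic=4]  = 3; Goodput = Jitter - 2*Latency + 1  [with Jitter=3, Latency=5]  = -6.
Change = -5 − (-6) = 1.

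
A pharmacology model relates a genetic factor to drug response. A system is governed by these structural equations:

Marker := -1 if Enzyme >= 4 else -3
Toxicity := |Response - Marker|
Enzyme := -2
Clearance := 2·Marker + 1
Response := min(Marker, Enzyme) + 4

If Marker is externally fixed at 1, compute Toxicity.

Under do(Marker=1), the mechanism Marker := -1 if Enzyme >= 4 else -3 is discarded; Marker is fixed at 1.
Response = min(Marker, Enzyme) + 4  [with Marker=1, Enzyme=-2]  = 2
Toxicity = |Response - Marker|  [with Response=2, Marker=1]  = 1

1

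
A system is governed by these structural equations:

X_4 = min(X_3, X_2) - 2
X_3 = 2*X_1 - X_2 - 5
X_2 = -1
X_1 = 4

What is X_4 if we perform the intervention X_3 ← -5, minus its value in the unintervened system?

The intervention breaks the incoming arrows to X_3: X_3 = 2*X_1 - X_2 - 5 no longer applies, and X_3 = -5.
X_4 = min(X_3, X_2) - 2  [with X_3=-5, X_2=-1]  = -7
Without intervention: X_3 = 2*X_1 - X_2 - 5  [with X_1=4, X_2=-1]  = 4; X_4 = min(X_3, X_2) - 2  [with X_3=4, X_2=-1]  = -3.
Change = -7 − (-3) = -4.

-4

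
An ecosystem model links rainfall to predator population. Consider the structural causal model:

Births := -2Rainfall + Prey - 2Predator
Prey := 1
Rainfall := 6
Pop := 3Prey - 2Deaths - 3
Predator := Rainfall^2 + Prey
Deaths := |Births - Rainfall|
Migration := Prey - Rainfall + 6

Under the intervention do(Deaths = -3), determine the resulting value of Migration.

The intervention breaks the incoming arrows to Deaths: Deaths := |Births - Rainfall| no longer applies, and Deaths = -3.
Since Migration is not a descendant of the intervened variable, it is unaffected.
Migration = Prey - Rainfall + 6  [with Prey=1, Rainfall=6]  = 1

1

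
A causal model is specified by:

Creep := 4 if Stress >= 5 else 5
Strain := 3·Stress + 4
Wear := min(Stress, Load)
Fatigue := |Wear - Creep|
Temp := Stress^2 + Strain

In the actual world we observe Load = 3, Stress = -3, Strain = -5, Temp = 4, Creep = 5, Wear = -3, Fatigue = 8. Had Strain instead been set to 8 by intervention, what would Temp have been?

17

The intervention breaks the incoming arrows to Strain: Strain := 3·Stress + 4 no longer applies, and Strain = 8.
Temp = Stress^2 + Strain  [with Stress=-3, Strain=8]  = 17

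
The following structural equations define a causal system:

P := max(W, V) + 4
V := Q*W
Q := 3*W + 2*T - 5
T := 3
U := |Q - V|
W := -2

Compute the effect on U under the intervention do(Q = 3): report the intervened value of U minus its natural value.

-6

The intervention breaks the incoming arrows to Q: Q := 3*W + 2*T - 5 no longer applies, and Q = 3.
V = Q*W  [with Q=3, W=-2]  = -6
U = |Q - V|  [with Q=3, V=-6]  = 9
Without intervention: Q = 3*W + 2*T - 5  [with W=-2, T=3]  = -5; V = Q*W  [with Q=-5, W=-2]  = 10; U = |Q - V|  [with Q=-5, V=10]  = 15.
Change = 9 − 15 = -6.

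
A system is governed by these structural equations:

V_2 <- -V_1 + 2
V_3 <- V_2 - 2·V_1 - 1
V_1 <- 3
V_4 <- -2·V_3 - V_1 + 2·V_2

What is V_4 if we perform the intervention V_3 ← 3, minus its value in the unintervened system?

-22

The intervention breaks the incoming arrows to V_3: V_3 <- V_2 - 2·V_1 - 1 no longer applies, and V_3 = 3.
V_2 = -V_1 + 2  [with V_1=3]  = -1
V_4 = -2·V_3 - V_1 + 2·V_2  [with V_3=3, V_1=3, V_2=-1]  = -11
Without intervention: V_2 = -V_1 + 2  [with V_1=3]  = -1; V_3 = V_2 - 2·V_1 - 1  [with V_2=-1, V_1=3]  = -8; V_4 = -2·V_3 - V_1 + 2·V_2  [with V_3=-8, V_1=3, V_2=-1]  = 11.
Change = -11 − 11 = -22.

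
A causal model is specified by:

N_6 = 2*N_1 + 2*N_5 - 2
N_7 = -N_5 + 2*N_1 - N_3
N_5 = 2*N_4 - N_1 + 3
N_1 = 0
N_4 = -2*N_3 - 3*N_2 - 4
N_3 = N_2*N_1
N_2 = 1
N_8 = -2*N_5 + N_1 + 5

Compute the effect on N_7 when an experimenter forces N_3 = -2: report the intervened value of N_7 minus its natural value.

The intervention breaks the incoming arrows to N_3: N_3 = N_2*N_1 no longer applies, and N_3 = -2.
N_4 = -2*N_3 - 3*N_2 - 4  [with N_3=-2, N_2=1]  = -3
N_5 = 2*N_4 - N_1 + 3  [with N_4=-3, N_1=0]  = -3
N_7 = -N_5 + 2*N_1 - N_3  [with N_5=-3, N_1=0, N_3=-2]  = 5
Without intervention: N_3 = N_2*N_1  [with N_2=1, N_1=0]  = 0; N_4 = -2*N_3 - 3*N_2 - 4  [with N_3=0, N_2=1]  = -7; N_5 = 2*N_4 - N_1 + 3  [with N_4=-7, N_1=0]  = -11; N_7 = -N_5 + 2*N_1 - N_3  [with N_5=-11, N_1=0, N_3=0]  = 11.
Change = 5 − 11 = -6.

-6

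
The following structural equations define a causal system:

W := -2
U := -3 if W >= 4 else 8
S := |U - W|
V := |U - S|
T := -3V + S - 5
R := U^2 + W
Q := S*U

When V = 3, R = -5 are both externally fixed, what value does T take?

Setting V = 3, R = -5 by intervention discards those variables' equations.
U = -3 if W >= 4 else 8  [with W=-2]  = 8
S = |U - W|  [with U=8, W=-2]  = 10
T = -3V + S - 5  [with V=3, S=10]  = -4

-4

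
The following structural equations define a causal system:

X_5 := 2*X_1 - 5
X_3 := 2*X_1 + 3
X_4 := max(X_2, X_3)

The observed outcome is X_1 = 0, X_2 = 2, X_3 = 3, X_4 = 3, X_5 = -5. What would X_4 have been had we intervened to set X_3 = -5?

2

The intervention breaks the incoming arrows to X_3: X_3 := 2*X_1 + 3 no longer applies, and X_3 = -5.
X_4 = max(X_2, X_3)  [with X_2=2, X_3=-5]  = 2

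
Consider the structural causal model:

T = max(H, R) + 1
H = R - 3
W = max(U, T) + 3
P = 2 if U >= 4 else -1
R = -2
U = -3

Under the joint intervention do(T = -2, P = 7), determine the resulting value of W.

1

The joint intervention fixes T = -2, P = 7, removing each variable's own equation.
W = max(U, T) + 3  [with U=-3, T=-2]  = 1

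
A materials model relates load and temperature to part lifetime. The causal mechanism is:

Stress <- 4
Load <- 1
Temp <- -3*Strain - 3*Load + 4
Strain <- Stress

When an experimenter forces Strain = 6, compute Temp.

-17

The intervention breaks the incoming arrows to Strain: Strain <- Stress no longer applies, and Strain = 6.
Temp = -3*Strain - 3*Load + 4  [with Strain=6, Load=1]  = -17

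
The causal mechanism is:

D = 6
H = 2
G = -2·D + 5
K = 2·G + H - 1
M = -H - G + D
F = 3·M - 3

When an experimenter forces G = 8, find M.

-4

do(G=8) replaces the equation G = -2·D + 5 with the constant G = 8.
M = -H - G + D  [with H=2, G=8, D=6]  = -4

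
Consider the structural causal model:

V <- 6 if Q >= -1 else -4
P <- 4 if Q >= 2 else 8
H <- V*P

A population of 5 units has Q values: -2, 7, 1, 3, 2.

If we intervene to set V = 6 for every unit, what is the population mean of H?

Under do(V=6), V's equation is replaced by V=6 for every unit. Per-unit H: 48, 24, 48, 24, 24. Mean = 33.6.

33.6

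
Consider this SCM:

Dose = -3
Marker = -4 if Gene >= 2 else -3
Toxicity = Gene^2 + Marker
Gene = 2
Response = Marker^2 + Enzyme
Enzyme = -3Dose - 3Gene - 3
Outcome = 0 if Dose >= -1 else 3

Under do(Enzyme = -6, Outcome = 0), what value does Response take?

10

Setting Enzyme = -6, Outcome = 0 by intervention discards those variables' equations.
Marker = -4 if Gene >= 2 else -3  [with Gene=2]  = -4
Response = Marker^2 + Enzyme  [with Marker=-4, Enzyme=-6]  = 10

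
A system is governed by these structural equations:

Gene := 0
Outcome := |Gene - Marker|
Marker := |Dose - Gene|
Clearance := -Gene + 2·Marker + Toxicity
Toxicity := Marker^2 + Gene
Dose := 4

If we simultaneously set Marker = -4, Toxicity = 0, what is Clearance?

-8

Setting Marker = -4, Toxicity = 0 by intervention discards those variables' equations.
Clearance = -Gene + 2·Marker + Toxicity  [with Gene=0, Marker=-4, Toxicity=0]  = -8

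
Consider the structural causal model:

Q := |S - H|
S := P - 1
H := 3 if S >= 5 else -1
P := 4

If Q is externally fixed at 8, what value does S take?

The intervention breaks the incoming arrows to Q: Q := |S - H| no longer applies, and Q = 8.
Since S is not a descendant of the intervened variable, it is unaffected.
S = P - 1  [with P=4]  = 3

3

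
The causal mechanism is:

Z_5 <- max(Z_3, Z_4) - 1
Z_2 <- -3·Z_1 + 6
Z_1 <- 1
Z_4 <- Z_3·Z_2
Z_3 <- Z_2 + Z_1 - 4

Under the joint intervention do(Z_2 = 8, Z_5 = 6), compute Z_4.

40

The joint intervention fixes Z_2 = 8, Z_5 = 6, removing each variable's own equation.
Z_3 = Z_2 + Z_1 - 4  [with Z_2=8, Z_1=1]  = 5
Z_4 = Z_3·Z_2  [with Z_3=5, Z_2=8]  = 40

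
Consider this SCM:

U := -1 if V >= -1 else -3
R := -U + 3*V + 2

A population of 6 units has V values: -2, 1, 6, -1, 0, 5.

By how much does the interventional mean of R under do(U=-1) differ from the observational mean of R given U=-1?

-2.1

do(U=-1) breaks U's dependence on V. With U=-1 fixed, R across the units is -3, 6, 21, 0, 3, 18, mean 7.5.
Observing U=-1 restricts to units where U's equation naturally yields -1: V ∈ {1, 6, -1, 0, 5}. In that subpopulation R = 6, 21, 0, 3, 18, mean 9.6.
Difference = 7.5 − 9.6 = -2.1.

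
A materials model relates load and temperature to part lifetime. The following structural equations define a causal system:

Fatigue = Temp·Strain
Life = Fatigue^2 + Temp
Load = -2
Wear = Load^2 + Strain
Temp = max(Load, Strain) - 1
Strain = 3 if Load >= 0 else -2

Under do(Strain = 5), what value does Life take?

Under do(Strain=5), the mechanism Strain = 3 if Load >= 0 else -2 is discarded; Strain is fixed at 5.
Temp = max(Load, Strain) - 1  [with Load=-2, Strain=5]  = 4
Fatigue = Temp·Strain  [with Temp=4, Strain=5]  = 20
Life = Fatigue^2 + Temp  [with Fatigue=20, Temp=4]  = 404

404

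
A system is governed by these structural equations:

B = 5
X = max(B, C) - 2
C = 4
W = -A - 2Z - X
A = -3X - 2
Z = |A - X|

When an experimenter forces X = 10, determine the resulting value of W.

-62

The intervention breaks the incoming arrows to X: X = max(B, C) - 2 no longer applies, and X = 10.
A = -3X - 2  [with X=10]  = -32
Z = |A - X|  [with A=-32, X=10]  = 42
W = -A - 2Z - X  [with A=-32, Z=42, X=10]  = -62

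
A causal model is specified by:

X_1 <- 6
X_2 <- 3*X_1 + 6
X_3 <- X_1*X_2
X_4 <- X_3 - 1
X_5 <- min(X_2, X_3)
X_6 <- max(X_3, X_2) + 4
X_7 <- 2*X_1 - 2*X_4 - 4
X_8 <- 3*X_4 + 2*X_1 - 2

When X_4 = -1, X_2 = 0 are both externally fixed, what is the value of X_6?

The joint intervention fixes X_4 = -1, X_2 = 0, removing each variable's own equation.
X_3 = X_1*X_2  [with X_1=6, X_2=0]  = 0
X_6 = max(X_3, X_2) + 4  [with X_3=0, X_2=0]  = 4

4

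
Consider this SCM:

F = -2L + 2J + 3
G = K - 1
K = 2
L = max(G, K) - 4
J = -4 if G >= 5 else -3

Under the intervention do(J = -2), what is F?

Intervening sets J = -2 and removes its equation (J = -4 if G >= 5 else -3).
G = K - 1  [with K=2]  = 1
L = max(G, K) - 4  [with G=1, K=2]  = -2
F = -2L + 2J + 3  [with L=-2, J=-2]  = 3

3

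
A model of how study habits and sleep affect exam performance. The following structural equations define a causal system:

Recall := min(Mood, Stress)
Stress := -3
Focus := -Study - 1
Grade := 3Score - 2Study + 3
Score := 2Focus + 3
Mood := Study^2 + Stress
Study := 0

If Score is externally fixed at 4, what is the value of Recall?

-3

Under do(Score=4), the mechanism Score := 2Focus + 3 is discarded; Score is fixed at 4.
Since Recall is not a descendant of the intervened variable, it is unaffected.
Mood = Study^2 + Stress  [with Study=0, Stress=-3]  = -3
Recall = min(Mood, Stress)  [with Mood=-3, Stress=-3]  = -3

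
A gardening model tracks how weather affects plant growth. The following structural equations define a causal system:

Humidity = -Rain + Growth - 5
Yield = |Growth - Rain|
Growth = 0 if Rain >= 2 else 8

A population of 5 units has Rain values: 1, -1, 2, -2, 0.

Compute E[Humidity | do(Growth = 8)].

3

do(Growth=8) breaks Growth's dependence on Rain. With Growth=8 fixed, Humidity across the units is 2, 4, 1, 5, 3, mean 3.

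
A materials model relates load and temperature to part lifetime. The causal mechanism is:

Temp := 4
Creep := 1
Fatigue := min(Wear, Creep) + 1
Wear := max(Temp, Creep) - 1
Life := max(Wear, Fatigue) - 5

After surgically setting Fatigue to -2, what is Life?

Intervening sets Fatigue = -2 and removes its equation (Fatigue := min(Wear, Creep) + 1).
Wear = max(Temp, Creep) - 1  [with Temp=4, Creep=1]  = 3
Life = max(Wear, Fatigue) - 5  [with Wear=3, Fatigue=-2]  = -2

-2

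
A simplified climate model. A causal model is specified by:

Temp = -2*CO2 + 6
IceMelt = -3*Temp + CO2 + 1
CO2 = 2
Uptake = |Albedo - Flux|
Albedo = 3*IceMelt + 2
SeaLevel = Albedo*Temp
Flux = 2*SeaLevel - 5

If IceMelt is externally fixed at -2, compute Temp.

Under do(IceMelt=-2), the mechanism IceMelt = -3*Temp + CO2 + 1 is discarded; IceMelt is fixed at -2.
Since Temp is not a descendant of the intervened variable, it is unaffected.
Temp = -2*CO2 + 6  [with CO2=2]  = 2

2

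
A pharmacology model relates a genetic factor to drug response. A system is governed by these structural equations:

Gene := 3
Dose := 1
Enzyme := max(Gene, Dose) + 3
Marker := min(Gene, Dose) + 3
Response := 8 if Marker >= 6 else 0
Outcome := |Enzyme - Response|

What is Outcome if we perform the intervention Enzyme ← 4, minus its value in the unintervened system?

-2

The intervention breaks the incoming arrows to Enzyme: Enzyme := max(Gene, Dose) + 3 no longer applies, and Enzyme = 4.
Marker = min(Gene, Dose) + 3  [with Gene=3, Dose=1]  = 4
Response = 8 if Marker >= 6 else 0  [with Marker=4]  = 0
Outcome = |Enzyme - Response|  [with Enzyme=4, Response=0]  = 4
Without intervention: Enzyme = max(Gene, Dose) + 3  [with Gene=3, Dose=1]  = 6; Marker = min(Gene, Dose) + 3  [with Gene=3, Dose=1]  = 4; Response = 8 if Marker >= 6 else 0  [with Marker=4]  = 0; Outcome = |Enzyme - Response|  [with Enzyme=6, Response=0]  = 6.
Change = 4 − 6 = -2.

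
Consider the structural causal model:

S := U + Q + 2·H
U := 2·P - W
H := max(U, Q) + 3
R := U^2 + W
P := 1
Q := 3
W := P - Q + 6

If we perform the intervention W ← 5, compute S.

The intervention breaks the incoming arrows to W: W := P - Q + 6 no longer applies, and W = 5.
U = 2·P - W  [with P=1, W=5]  = -3
H = max(U, Q) + 3  [with U=-3, Q=3]  = 6
S = U + Q + 2·H  [with U=-3, Q=3, H=6]  = 12

12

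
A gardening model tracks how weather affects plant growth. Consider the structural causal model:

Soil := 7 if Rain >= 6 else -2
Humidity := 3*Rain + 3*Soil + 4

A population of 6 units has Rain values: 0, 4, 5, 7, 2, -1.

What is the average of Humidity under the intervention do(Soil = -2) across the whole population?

The intervention sets Soil=-2 in all 6 units regardless of Rain. Recomputing Humidity per unit gives -2, 10, 13, 19, 4, -5; average 6.5.

6.5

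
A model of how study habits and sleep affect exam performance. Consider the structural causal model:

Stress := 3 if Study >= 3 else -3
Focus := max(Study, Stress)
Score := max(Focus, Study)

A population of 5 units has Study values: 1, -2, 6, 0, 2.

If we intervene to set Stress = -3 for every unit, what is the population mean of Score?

1.4

The intervention sets Stress=-3 in all 5 units regardless of Study. Recomputing Score per unit gives 1, -2, 6, 0, 2; average 1.4.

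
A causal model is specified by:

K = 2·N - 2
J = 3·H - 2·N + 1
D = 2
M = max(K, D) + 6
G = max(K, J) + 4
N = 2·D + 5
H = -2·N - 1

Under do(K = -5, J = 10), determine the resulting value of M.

Setting K = -5, J = 10 by intervention discards those variables' equations.
M = max(K, D) + 6  [with K=-5, D=2]  = 8

8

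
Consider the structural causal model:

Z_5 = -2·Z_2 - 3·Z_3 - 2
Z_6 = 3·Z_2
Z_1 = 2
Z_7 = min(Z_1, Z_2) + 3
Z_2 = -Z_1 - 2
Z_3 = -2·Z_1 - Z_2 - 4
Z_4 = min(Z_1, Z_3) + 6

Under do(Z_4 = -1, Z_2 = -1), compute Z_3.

Setting Z_4 = -1, Z_2 = -1 by intervention discards those variables' equations.
Z_3 = -2·Z_1 - Z_2 - 4  [with Z_1=2, Z_2=-1]  = -7

-7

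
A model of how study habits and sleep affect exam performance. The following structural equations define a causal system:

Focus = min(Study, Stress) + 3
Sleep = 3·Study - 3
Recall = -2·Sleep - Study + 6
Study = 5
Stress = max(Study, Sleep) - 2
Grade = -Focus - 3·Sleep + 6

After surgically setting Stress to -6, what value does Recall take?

-23

do(Stress=-6) replaces the equation Stress = max(Study, Sleep) - 2 with the constant Stress = -6.
Recall is not downstream of the intervention, so its value is determined by the original equations.
Sleep = 3·Study - 3  [with Study=5]  = 12
Recall = -2·Sleep - Study + 6  [with Sleep=12, Study=5]  = -23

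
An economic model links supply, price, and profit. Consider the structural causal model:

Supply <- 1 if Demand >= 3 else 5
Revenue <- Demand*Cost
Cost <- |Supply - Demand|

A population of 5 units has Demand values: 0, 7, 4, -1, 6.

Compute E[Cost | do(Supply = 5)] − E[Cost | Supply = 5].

The intervention sets Supply=5 in all 5 units regardless of Demand. Recomputing Cost per unit gives 5, 2, 1, 6, 1; average 3.
Conditioning on Supply=5 selects the 2 unit(s) with Demand ∈ {0, -1}. Their Cost values: 5, 6. Mean = 5.5.
Difference = 3 − 5.5 = -2.5.

-2.5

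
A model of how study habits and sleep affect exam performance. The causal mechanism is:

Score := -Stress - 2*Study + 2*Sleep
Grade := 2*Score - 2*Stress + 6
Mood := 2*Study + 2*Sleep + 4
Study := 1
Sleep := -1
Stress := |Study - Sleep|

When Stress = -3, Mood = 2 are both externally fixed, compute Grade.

Setting Stress = -3, Mood = 2 by intervention discards those variables' equations.
Score = -Stress - 2*Study + 2*Sleep  [with Stress=-3, Study=1, Sleep=-1]  = -1
Grade = 2*Score - 2*Stress + 6  [with Score=-1, Stress=-3]  = 10

10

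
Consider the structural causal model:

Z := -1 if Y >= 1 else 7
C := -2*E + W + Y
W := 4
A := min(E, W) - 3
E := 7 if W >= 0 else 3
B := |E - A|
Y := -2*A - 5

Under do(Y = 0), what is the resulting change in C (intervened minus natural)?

Under do(Y=0), the mechanism Y := -2*A - 5 is discarded; Y is fixed at 0.
E = 7 if W >= 0 else 3  [with W=4]  = 7
C = -2*E + W + Y  [with E=7, W=4, Y=0]  = -10
Without intervention: E = 7 if W >= 0 else 3  [with W=4]  = 7; A = min(E, W) - 3  [with E=7, W=4]  = 1; Y = -2*A - 5  [with A=1]  = -7; C = -2*E + W + Y  [with E=7, W=4, Y=-7]  = -17.
Change = -10 − (-17) = 7.

7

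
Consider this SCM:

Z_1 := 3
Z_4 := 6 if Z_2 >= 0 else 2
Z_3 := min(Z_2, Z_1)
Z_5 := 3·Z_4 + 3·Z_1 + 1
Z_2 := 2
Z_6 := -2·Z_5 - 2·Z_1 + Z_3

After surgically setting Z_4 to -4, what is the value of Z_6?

Under do(Z_4=-4), the mechanism Z_4 := 6 if Z_2 >= 0 else 2 is discarded; Z_4 is fixed at -4.
Z_3 = min(Z_2, Z_1)  [with Z_2=2, Z_1=3]  = 2
Z_5 = 3·Z_4 + 3·Z_1 + 1  [with Z_4=-4, Z_1=3]  = -2
Z_6 = -2·Z_5 - 2·Z_1 + Z_3  [with Z_5=-2, Z_1=3, Z_3=2]  = 0

0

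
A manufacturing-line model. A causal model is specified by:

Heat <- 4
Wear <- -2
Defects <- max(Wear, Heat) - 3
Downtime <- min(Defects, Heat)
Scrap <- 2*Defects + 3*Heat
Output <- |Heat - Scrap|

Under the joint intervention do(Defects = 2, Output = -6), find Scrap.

16

The joint intervention fixes Defects = 2, Output = -6, removing each variable's own equation.
Scrap = 2*Defects + 3*Heat  [with Defects=2, Heat=4]  = 16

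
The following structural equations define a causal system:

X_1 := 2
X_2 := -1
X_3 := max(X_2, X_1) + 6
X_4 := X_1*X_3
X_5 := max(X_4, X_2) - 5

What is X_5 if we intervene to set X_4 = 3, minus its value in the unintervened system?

-13

Intervening sets X_4 = 3 and removes its equation (X_4 := X_1*X_3).
X_5 = max(X_4, X_2) - 5  [with X_4=3, X_2=-1]  = -2
Without intervention: X_3 = max(X_2, X_1) + 6  [with X_2=-1, X_1=2]  = 8; X_4 = X_1*X_3  [with X_1=2, X_3=8]  = 16; X_5 = max(X_4, X_2) - 5  [with X_4=16, X_2=-1]  = 11.
Change = -2 − 11 = -13.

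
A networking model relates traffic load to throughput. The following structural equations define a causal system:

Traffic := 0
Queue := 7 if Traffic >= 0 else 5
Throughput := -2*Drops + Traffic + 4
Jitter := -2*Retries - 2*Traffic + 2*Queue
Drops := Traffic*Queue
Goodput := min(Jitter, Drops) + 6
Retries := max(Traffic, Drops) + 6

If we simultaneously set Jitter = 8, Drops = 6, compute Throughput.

The joint intervention fixes Jitter = 8, Drops = 6, removing each variable's own equation.
Throughput = -2*Drops + Traffic + 4  [with Drops=6, Traffic=0]  = -8

-8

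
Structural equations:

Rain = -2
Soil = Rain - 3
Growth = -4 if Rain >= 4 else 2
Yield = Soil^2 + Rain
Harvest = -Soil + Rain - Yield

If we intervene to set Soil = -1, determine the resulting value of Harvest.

0

do(Soil=-1) replaces the equation Soil = Rain - 3 with the constant Soil = -1.
Yield = Soil^2 + Rain  [with Soil=-1, Rain=-2]  = -1
Harvest = -Soil + Rain - Yield  [with Soil=-1, Rain=-2, Yield=-1]  = 0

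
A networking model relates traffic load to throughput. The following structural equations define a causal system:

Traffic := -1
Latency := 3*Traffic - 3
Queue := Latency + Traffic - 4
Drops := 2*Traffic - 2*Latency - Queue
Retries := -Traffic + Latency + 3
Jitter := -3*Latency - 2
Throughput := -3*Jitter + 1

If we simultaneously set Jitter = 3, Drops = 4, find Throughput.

-8

Under do(Jitter = 3, Drops = 4), each intervened variable's structural equation is replaced by its fixed value.
Throughput = -3*Jitter + 1  [with Jitter=3]  = -8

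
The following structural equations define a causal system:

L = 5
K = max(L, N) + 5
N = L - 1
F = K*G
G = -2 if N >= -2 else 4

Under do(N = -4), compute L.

Under do(N=-4), the mechanism N = L - 1 is discarded; N is fixed at -4.
L is not downstream of the intervention, so its value is determined by the original equations.

5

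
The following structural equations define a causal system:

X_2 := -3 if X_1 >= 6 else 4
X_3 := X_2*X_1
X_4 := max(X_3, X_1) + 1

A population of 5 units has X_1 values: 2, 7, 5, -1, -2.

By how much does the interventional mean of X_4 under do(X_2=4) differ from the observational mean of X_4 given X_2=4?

do(X_2=4) breaks X_2's dependence on X_1. With X_2=4 fixed, X_4 across the units is 9, 29, 21, 0, -1, mean 11.6.
E[X_4|X_2=4] averages over only the 4 units with X_2=4 (X_1 = 2, 5, -1, -2): X_4 = 9, 21, 0, -1, mean 7.25.
Difference = 11.6 − 7.25 = 4.35.

4.35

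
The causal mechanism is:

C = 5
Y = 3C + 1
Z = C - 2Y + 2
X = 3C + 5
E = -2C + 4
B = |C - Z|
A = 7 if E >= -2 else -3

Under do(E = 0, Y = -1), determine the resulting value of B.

4

The joint intervention fixes E = 0, Y = -1, removing each variable's own equation.
Z = C - 2Y + 2  [with C=5, Y=-1]  = 9
B = |C - Z|  [with C=5, Z=9]  = 4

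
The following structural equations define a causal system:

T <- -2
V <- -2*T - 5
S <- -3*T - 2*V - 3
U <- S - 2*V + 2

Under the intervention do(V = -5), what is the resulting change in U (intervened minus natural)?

Under do(V=-5), the mechanism V <- -2*T - 5 is discarded; V is fixed at -5.
S = -3*T - 2*V - 3  [with T=-2, V=-5]  = 13
U = S - 2*V + 2  [with S=13, V=-5]  = 25
Without intervention: V = -2*T - 5  [with T=-2]  = -1; S = -3*T - 2*V - 3  [with T=-2, V=-1]  = 5; U = S - 2*V + 2  [with S=5, V=-1]  = 9.
Change = 25 − 9 = 16.

16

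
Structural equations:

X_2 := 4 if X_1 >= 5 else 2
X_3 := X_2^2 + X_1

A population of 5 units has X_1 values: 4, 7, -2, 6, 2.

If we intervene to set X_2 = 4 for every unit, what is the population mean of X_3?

Every unit gets X_2=4 under the intervention. X_3 values become 20, 23, 14, 22, 18; E[X_3|do(X_2=4)] = 19.4.

19.4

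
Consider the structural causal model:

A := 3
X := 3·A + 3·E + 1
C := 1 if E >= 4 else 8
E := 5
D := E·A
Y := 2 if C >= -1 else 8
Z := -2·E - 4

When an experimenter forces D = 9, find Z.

-14

The intervention breaks the incoming arrows to D: D := E·A no longer applies, and D = 9.
Z is not downstream of the intervention, so its value is determined by the original equations.
Z = -2·E - 4  [with E=5]  = -14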